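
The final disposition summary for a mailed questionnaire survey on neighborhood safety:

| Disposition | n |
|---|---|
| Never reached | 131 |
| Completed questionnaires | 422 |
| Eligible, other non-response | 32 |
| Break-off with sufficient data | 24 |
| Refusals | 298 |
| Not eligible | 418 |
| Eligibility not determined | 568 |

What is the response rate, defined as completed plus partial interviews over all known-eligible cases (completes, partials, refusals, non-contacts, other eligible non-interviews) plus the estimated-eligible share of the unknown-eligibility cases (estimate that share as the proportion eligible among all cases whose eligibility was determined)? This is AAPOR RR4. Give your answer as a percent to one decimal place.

34.4%

Top → 422 + 24 = 446
Known eligible → 422 + 24 + 298 + 131 + 32 = 907
e = 907 / (907 + 418) = 907 / 1325 = 0.6845
Eligible share of unknowns → 0.6845 × 568 = 388.80
Base → 907 + 388.80 = 1295.80
RR4 = 446 / 1295.80 = 0.3442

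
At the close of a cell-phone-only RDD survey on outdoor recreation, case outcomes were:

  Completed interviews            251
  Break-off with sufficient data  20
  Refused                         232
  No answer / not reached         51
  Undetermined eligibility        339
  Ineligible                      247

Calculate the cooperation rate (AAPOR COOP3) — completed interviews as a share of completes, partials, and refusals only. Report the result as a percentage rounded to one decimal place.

Num: 251
Denom: 251 + 20 + 232 = 503
COOP3 = 251 / 503 = 0.4990

49.9%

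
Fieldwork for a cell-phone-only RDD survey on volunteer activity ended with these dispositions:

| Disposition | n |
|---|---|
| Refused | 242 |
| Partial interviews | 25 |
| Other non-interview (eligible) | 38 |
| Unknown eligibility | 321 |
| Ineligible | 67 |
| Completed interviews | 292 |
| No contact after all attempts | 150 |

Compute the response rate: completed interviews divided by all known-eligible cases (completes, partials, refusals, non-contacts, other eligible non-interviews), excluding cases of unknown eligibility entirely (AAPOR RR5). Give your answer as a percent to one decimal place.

Top: 292
Base: 292 + 25 + 242 + 150 + 38 = 747
RR5 = 292 / 747 = 0.3909

39.1%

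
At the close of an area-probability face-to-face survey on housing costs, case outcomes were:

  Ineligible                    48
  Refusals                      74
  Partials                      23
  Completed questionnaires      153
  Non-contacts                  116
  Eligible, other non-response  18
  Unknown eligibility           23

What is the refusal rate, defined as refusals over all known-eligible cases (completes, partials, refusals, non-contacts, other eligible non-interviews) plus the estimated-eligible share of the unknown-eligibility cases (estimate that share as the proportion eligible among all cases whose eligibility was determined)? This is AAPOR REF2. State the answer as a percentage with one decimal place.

18.3%

Num → 74
Known eligible → 153 + 23 + 74 + 116 + 18 = 384
e = 384 / (384 + 48) = 384 / 432 = 0.8889
Estimated eligible among unknowns → 0.8889 × 23 = 20.44
Denominator → 384 + 20.44 = 404.44
REF2 = 74 / 404.44 = 0.1830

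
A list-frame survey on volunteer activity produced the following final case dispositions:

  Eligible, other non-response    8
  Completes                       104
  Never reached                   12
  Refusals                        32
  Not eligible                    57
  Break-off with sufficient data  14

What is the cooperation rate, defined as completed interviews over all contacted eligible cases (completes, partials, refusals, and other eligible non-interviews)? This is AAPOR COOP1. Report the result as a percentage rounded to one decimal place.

Top → 104
Denominator → 104 + 14 + 32 + 8 = 158
COOP1 = 104 / 158 = 0.6582

65.8%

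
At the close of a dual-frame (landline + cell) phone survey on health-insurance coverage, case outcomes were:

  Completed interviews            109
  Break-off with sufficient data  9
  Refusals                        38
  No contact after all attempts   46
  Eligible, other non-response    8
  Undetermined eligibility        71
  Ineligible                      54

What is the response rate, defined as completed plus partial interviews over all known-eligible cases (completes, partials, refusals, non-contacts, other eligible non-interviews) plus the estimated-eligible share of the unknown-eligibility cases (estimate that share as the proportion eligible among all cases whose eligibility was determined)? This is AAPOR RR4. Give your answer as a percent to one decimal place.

44.3%

Num = 109 + 9 = 118
Eligible (known) = 109 + 9 + 38 + 46 + 8 = 210
e = 210 / (210 + 54) = 210 / 264 = 0.7955
Estimated eligible among unknowns = 0.7955 × 71 = 56.48
Denom = 210 + 56.48 = 266.48
RR4 = 118 / 266.48 = 0.4428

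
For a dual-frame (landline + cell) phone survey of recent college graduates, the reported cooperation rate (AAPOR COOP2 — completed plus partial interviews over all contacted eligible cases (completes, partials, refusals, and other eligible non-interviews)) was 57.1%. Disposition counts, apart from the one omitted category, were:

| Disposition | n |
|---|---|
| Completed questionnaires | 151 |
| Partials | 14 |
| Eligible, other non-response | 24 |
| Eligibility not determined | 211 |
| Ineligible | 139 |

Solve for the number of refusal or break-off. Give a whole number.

100

Top → 151 + 14 = 165
COOP2 = 165 / D = 0.571
D = 165 / 0.571 = 289.0
Other denominator terms total 189
refusal or break-off = 289.0 − 189 ≈ 100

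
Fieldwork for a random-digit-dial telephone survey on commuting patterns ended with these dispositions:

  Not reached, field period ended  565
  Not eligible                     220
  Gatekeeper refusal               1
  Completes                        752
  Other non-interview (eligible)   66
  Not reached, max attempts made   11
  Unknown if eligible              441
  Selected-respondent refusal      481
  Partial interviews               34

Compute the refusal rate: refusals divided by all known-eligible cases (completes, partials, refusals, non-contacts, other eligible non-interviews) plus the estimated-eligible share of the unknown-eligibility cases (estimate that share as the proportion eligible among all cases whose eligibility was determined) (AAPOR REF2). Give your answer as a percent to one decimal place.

Refusals = 1 + 481 = 482
Never reached = 565 + 11 = 576
Num = 482
Determined eligible = 752 + 34 + 482 + 576 + 66 = 1910
e = 1910 / (1910 + 220) = 1910 / 2130 = 0.8967
Estimated eligible among unknowns = 0.8967 × 441 = 395.44
Base = 1910 + 395.44 = 2305.44
REF2 = 482 / 2305.44 = 0.2091

20.9%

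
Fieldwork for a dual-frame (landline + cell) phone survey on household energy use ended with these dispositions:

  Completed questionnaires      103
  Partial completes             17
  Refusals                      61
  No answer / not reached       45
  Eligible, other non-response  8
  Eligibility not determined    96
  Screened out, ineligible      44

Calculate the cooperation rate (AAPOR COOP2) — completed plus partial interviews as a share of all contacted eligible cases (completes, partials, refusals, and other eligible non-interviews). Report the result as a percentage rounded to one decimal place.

Num = 103 + 17 = 120
Denom = 103 + 17 + 61 + 8 = 189
COOP2 = 120 / 189 = 0.6349

63.5%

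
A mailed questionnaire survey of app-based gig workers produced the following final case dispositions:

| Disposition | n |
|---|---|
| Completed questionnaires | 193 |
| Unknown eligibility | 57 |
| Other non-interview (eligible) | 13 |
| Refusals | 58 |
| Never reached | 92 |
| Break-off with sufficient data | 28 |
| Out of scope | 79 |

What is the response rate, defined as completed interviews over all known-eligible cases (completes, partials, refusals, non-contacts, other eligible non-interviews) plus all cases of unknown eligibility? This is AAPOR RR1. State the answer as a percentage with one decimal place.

Num → 193
Denominator → 193 + 28 + 58 + 92 + 13 + 57 = 441
RR1 = 193 / 441 = 0.4376

43.8%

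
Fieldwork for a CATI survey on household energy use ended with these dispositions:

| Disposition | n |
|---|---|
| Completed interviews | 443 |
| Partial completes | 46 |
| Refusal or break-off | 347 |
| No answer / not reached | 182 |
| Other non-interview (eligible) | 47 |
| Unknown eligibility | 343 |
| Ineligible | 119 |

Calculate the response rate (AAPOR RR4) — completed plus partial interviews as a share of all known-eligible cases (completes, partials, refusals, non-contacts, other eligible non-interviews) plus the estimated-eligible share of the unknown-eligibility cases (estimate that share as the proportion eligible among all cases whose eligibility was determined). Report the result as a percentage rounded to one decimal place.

35.6%

Numerator = 443 + 46 = 489
Determined eligible = 443 + 46 + 347 + 182 + 47 = 1065
e = 1065 / (1065 + 119) = 1065 / 1184 = 0.8995
e × U = 0.8995 × 343 = 308.53
Base = 1065 + 308.53 = 1373.53
RR4 = 489 / 1373.53 = 0.3560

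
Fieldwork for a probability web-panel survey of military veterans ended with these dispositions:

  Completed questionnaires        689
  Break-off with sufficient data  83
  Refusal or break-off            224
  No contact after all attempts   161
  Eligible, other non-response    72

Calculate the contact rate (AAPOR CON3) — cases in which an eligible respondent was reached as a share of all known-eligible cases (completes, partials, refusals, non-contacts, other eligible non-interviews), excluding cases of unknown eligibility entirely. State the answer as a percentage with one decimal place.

Numerator → 689 + 83 + 224 + 72 = 1068
Base → 689 + 83 + 224 + 161 + 72 = 1229
CON3 = 1068 / 1229 = 0.8690

86.9%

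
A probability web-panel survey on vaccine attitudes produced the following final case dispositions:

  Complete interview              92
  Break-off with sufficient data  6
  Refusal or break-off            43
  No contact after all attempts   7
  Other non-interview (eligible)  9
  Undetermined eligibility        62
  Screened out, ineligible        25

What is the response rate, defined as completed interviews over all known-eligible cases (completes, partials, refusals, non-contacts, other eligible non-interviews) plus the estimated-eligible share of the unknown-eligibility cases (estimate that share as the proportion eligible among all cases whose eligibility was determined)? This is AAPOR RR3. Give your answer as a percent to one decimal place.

Num: 92
Determined eligible: 92 + 6 + 43 + 7 + 9 = 157
e = 157 / (157 + 25) = 157 / 182 = 0.8626
Estimated eligible among unknowns: 0.8626 × 62 = 53.48
Base: 157 + 53.48 = 210.48
RR3 = 92 / 210.48 = 0.4371

43.7%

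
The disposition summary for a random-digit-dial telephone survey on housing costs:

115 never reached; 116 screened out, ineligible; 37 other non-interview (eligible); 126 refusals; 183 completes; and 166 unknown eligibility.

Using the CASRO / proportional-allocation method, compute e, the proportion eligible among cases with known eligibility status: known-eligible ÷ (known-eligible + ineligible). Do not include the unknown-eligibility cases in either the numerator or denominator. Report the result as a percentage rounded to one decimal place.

79.9%

Determined eligible → 183 + 126 + 115 + 37 = 461
e = 461 / (461 + 116) = 461 / 577 = 0.7990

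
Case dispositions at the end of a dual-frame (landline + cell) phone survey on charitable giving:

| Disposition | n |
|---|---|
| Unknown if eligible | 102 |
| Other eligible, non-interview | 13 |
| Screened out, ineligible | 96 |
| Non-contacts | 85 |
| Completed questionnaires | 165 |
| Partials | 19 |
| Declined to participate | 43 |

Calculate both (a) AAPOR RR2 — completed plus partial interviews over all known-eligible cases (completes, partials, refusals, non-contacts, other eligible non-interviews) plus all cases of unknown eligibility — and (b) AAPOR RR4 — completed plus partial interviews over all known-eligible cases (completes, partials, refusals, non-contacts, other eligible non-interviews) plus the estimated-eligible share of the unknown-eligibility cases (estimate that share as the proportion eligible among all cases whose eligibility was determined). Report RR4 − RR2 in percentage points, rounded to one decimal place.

Numerator → 165 + 19 = 184
Denom → 165 + 19 + 43 + 85 + 13 + 102 = 427
RR2 = 184 / 427 = 0.4309
Determined eligible → 165 + 19 + 43 + 85 + 13 = 325
e = 325 / (325 + 96) = 325 / 421 = 0.7720
Eligible share of unknowns → 0.7720 × 102 = 78.74
Denom → 325 + 78.74 = 403.74
RR4 = 184 / 403.74 = 0.4557
Difference = 45.57 − 43.09 = 2.48 percentage points

2.5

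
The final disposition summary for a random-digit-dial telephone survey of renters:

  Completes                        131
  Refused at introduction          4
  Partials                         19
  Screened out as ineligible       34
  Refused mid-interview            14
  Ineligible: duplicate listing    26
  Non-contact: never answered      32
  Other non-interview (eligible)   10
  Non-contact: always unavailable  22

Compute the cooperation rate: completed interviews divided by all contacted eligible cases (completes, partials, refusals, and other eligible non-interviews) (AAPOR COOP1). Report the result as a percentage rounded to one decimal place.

Declined to participate = 4 + 14 = 18
Non-contacts = 32 + 22 = 54
Ineligible = 34 + 26 = 60
Numerator: 131
Base: 131 + 19 + 18 + 10 = 178
COOP1 = 131 / 178 = 0.7360

73.6%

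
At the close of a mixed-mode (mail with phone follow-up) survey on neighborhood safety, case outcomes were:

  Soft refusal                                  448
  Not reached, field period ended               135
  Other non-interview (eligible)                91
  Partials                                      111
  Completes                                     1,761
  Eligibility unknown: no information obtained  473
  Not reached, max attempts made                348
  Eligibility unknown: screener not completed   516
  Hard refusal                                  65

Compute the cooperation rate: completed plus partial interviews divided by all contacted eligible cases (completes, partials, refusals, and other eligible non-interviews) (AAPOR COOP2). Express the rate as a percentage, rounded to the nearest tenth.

Refusals = 65 + 448 = 513
Non-contacts = 135 + 348 = 483
Unknown eligibility = 516 + 473 = 989
Top → 1761 + 111 = 1872
Base → 1761 + 111 + 513 + 91 = 2476
COOP2 = 1872 / 2476 = 0.7561

75.6%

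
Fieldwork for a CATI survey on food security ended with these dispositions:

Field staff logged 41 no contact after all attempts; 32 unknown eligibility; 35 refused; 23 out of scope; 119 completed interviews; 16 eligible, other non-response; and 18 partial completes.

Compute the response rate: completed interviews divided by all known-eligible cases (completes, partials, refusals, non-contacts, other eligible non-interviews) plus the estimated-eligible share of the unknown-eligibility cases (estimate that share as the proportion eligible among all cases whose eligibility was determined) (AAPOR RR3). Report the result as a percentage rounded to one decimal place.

46.1%

Top → 119
Determined eligible → 119 + 18 + 35 + 41 + 16 = 229
e = 229 / (229 + 23) = 229 / 252 = 0.9087
Estimated eligible among unknowns → 0.9087 × 32 = 29.08
Denominator → 229 + 29.08 = 258.08
RR3 = 119 / 258.08 = 0.4611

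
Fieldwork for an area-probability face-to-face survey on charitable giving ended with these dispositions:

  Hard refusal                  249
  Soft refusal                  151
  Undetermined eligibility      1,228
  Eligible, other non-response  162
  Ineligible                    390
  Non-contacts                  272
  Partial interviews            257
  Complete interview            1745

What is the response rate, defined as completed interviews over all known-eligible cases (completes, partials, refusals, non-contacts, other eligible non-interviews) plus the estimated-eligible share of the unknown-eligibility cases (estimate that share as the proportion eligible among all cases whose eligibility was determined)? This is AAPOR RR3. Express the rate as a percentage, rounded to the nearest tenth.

44.6%

Declined to participate = 249 + 151 = 400
Num: 1745
Known eligible: 1745 + 257 + 400 + 272 + 162 = 2836
e = 2836 / (2836 + 390) = 2836 / 3226 = 0.8791
Estimated eligible among unknowns: 0.8791 × 1228 = 1079.53
Denominator: 2836 + 1079.53 = 3915.53
RR3 = 1745 / 3915.53 = 0.4457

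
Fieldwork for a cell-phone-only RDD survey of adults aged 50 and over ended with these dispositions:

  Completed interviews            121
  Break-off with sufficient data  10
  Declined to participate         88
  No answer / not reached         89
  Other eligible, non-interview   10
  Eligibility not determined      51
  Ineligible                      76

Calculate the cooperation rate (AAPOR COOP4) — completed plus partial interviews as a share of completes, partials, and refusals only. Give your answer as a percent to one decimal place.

Num: 121 + 10 = 131
Denominator: 121 + 10 + 88 = 219
COOP4 = 131 / 219 = 0.5982

59.8%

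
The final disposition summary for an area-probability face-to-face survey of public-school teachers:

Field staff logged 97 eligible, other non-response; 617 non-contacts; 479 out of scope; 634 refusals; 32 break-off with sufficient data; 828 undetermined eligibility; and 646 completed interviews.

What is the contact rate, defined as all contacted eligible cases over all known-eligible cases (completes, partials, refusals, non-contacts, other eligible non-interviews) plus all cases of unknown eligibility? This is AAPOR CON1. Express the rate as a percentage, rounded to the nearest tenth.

49.4%

Top → 646 + 32 + 634 + 97 = 1409
Base → 646 + 32 + 634 + 617 + 97 + 828 = 2854
CON1 = 1409 / 2854 = 0.4937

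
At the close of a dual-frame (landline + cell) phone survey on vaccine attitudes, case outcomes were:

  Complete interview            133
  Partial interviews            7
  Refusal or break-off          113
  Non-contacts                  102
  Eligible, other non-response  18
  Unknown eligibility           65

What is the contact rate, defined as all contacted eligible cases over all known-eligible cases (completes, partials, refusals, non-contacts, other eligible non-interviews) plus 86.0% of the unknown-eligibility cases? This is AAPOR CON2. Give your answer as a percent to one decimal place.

Top → 133 + 7 + 113 + 18 = 271
Known eligible → 133 + 7 + 113 + 102 + 18 = 373
e × U → 0.8600 × 65 = 55.90
Denom → 373 + 55.90 = 428.90
CON2 = 271 / 428.90 = 0.6318

63.2%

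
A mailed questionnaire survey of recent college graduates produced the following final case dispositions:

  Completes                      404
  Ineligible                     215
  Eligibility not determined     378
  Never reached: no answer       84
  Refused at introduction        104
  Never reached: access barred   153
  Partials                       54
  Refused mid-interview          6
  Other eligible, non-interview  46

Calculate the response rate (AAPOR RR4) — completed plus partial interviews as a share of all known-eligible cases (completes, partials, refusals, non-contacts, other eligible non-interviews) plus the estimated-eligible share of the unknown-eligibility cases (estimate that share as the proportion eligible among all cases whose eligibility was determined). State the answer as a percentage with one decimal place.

Refusals = 104 + 6 = 110
Never reached = 84 + 153 = 237
Num: 404 + 54 = 458
Known eligible: 404 + 54 + 110 + 237 + 46 = 851
e = 851 / (851 + 215) = 851 / 1066 = 0.7983
e × U: 0.7983 × 378 = 301.76
Base: 851 + 301.76 = 1152.76
RR4 = 458 / 1152.76 = 0.3973

39.7%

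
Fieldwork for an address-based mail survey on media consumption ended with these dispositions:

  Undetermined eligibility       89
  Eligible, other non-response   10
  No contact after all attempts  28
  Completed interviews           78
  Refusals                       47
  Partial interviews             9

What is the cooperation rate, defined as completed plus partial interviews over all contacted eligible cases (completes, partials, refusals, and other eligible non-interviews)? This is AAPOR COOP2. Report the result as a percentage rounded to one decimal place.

Numerator = 78 + 9 = 87
Denom = 78 + 9 + 47 + 10 = 144
COOP2 = 87 / 144 = 0.6042

60.4%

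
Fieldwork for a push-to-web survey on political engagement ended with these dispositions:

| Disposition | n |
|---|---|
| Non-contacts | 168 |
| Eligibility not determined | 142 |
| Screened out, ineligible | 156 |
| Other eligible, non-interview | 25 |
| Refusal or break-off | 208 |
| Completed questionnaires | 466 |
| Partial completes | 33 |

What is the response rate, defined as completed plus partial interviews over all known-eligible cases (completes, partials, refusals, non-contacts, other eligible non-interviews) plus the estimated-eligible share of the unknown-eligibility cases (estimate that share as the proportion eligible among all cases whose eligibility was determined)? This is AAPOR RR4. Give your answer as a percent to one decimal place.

Numerator = 466 + 33 = 499
Eligible (known) = 466 + 33 + 208 + 168 + 25 = 900
e = 900 / (900 + 156) = 900 / 1056 = 0.8523
Estimated eligible among unknowns = 0.8523 × 142 = 121.03
Base = 900 + 121.03 = 1021.03
RR4 = 499 / 1021.03 = 0.4887

48.9%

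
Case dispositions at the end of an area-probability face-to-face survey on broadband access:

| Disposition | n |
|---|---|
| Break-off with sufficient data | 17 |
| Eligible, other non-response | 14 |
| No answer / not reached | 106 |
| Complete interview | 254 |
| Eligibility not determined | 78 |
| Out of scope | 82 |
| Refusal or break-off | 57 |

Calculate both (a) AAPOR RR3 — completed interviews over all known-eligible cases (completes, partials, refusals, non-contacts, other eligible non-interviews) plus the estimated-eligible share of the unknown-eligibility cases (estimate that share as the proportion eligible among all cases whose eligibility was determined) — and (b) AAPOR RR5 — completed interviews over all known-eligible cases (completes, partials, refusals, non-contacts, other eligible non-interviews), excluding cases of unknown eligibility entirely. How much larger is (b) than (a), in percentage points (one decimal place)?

7.3

Numerator → 254
Known eligible → 254 + 17 + 57 + 106 + 14 = 448
e = 448 / (448 + 82) = 448 / 530 = 0.8453
Estimated eligible among unknowns → 0.8453 × 78 = 65.93
Denominator → 448 + 65.93 = 513.93
RR3 = 254 / 513.93 = 0.4942
Denominator → 254 + 17 + 57 + 106 + 14 = 448
RR5 = 254 / 448 = 0.5670
Difference = 56.70 − 49.42 = 7.28 percentage points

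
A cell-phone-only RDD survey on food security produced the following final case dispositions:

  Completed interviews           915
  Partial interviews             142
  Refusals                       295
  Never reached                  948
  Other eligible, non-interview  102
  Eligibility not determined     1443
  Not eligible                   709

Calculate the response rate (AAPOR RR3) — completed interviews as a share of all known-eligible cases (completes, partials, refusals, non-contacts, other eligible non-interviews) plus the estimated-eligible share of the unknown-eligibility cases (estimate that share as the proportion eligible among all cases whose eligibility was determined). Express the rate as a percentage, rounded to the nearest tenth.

Num = 915
Known eligible = 915 + 142 + 295 + 948 + 102 = 2402
e = 2402 / (2402 + 709) = 2402 / 3111 = 0.7721
Estimated eligible among unknowns = 0.7721 × 1443 = 1114.14
Base = 2402 + 1114.14 = 3516.14
RR3 = 915 / 3516.14 = 0.2602

26.0%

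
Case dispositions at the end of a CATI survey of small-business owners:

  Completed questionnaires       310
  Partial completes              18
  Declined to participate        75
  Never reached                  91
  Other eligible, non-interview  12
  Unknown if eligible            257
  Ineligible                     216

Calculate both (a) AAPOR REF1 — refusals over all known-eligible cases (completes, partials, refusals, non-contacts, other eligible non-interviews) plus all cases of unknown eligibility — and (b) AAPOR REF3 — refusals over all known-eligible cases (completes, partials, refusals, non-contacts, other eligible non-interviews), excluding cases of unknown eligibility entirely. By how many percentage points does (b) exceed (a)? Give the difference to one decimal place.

Num → 75
Denom → 310 + 18 + 75 + 91 + 12 + 257 = 763
REF1 = 75 / 763 = 0.0983
Denom → 310 + 18 + 75 + 91 + 12 = 506
REF3 = 75 / 506 = 0.1482
Difference = 14.82 − 9.83 = 4.99 percentage points

5.0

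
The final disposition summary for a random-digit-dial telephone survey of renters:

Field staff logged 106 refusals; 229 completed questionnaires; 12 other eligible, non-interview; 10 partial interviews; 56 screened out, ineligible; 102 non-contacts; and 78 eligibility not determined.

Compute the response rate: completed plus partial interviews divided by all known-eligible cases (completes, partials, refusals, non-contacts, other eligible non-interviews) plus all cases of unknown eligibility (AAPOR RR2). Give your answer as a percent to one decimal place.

44.5%

Top: 229 + 10 = 239
Base: 229 + 10 + 106 + 102 + 12 + 78 = 537
RR2 = 239 / 537 = 0.4451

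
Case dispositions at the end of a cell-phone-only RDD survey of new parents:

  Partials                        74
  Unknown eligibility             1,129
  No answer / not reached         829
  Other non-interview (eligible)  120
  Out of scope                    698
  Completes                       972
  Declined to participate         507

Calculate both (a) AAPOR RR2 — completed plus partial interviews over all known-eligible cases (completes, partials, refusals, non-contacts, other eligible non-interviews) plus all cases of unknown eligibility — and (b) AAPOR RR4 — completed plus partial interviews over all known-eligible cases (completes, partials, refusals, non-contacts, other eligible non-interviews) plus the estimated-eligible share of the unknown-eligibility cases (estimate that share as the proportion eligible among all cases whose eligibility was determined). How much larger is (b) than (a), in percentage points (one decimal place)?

Top: 972 + 74 = 1046
Denominator: 972 + 74 + 507 + 829 + 120 + 1129 = 3631
RR2 = 1046 / 3631 = 0.2881
Determined eligible: 972 + 74 + 507 + 829 + 120 = 2502
e = 2502 / (2502 + 698) = 2502 / 3200 = 0.7819
e × U: 0.7819 × 1129 = 882.77
Denominator: 2502 + 882.77 = 3384.77
RR4 = 1046 / 3384.77 = 0.3090
Difference = 30.90 − 28.81 = 2.09 percentage points

2.1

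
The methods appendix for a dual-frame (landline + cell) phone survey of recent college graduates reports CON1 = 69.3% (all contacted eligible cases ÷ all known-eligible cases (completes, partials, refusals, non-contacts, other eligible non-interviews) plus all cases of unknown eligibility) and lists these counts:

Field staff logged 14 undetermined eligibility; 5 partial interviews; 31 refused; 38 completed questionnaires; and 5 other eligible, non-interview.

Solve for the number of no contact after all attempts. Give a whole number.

Numerator → 38 + 5 + 31 + 5 = 79
CON1 = 79 / D = 0.693
D = 79 / 0.693 = 114.0
Other denominator terms total 93
no contact after all attempts = 114.0 − 93 ≈ 21

21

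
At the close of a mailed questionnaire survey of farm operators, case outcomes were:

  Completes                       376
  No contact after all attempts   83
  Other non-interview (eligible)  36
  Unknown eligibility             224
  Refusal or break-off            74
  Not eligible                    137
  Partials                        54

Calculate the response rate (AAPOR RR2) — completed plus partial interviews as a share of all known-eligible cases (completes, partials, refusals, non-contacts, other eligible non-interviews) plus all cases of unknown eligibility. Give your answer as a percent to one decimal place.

Num → 376 + 54 = 430
Denom → 376 + 54 + 74 + 83 + 36 + 224 = 847
RR2 = 430 / 847 = 0.5077

50.8%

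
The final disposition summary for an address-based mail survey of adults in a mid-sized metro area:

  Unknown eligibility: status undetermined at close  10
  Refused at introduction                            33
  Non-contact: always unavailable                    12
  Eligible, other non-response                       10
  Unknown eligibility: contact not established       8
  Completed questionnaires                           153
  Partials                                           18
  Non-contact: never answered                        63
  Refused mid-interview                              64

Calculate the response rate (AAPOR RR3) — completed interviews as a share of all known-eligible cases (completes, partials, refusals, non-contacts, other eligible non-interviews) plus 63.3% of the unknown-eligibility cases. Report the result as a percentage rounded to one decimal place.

42.0%

Refusal or break-off = 33 + 64 = 97
No answer / not reached = 63 + 12 = 75
Eligibility not determined = 8 + 10 = 18
Top → 153
Determined eligible → 153 + 18 + 97 + 75 + 10 = 353
e × U → 0.6330 × 18 = 11.39
Denom → 353 + 11.39 = 364.39
RR3 = 153 / 364.39 = 0.4199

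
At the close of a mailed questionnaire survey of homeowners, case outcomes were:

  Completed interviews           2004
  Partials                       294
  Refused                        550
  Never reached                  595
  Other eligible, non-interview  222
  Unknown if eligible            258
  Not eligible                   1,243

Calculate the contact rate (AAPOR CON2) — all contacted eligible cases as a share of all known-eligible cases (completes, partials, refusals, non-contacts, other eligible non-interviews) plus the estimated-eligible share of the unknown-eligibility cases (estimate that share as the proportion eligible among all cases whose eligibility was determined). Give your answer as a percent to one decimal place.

Numerator = 2004 + 294 + 550 + 222 = 3070
Determined eligible = 2004 + 294 + 550 + 595 + 222 = 3665
e = 3665 / (3665 + 1243) = 3665 / 4908 = 0.7467
Eligible share of unknowns = 0.7467 × 258 = 192.65
Denominator = 3665 + 192.65 = 3857.65
CON2 = 3070 / 3857.65 = 0.7958

79.6%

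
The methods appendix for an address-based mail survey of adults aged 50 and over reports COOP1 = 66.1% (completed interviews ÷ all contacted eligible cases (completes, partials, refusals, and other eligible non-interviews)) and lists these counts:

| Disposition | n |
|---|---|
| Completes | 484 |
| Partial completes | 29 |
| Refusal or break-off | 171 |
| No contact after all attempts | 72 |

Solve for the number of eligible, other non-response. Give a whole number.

48

COOP1 = 484 / D = 0.661
D = 484 / 0.661 = 732.2
Remaining denominator categories sum to 684
eligible, other non-response = 732.2 − 684 ≈ 48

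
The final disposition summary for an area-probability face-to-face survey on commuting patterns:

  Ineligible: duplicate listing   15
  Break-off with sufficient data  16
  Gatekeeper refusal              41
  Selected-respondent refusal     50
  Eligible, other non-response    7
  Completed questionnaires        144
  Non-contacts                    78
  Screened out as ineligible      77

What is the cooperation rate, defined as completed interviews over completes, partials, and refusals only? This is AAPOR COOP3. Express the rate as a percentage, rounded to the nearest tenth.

57.4%

Refusal or break-off = 41 + 50 = 91
Out of scope = 77 + 15 = 92
Num = 144
Denom = 144 + 16 + 91 = 251
COOP3 = 144 / 251 = 0.5737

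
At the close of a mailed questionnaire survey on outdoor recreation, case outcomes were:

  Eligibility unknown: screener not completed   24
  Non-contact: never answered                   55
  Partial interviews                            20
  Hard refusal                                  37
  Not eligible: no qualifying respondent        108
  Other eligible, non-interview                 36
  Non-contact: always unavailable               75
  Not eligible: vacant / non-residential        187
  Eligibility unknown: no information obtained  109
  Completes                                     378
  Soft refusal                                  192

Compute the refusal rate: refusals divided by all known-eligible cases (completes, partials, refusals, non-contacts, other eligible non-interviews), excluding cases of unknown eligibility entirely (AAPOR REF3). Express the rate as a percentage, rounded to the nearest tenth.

28.9%

Refusals = 37 + 192 = 229
No contact after all attempts = 55 + 75 = 130
Eligibility not determined = 24 + 109 = 133
Out of scope = 108 + 187 = 295
Top → 229
Denom → 378 + 20 + 229 + 130 + 36 = 793
REF3 = 229 / 793 = 0.2888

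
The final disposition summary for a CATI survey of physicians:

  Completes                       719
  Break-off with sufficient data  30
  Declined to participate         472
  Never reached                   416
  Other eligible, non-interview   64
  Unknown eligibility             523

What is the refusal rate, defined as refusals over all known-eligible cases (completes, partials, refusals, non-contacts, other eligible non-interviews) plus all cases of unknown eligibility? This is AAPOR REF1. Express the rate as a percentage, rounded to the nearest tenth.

Top = 472
Base = 719 + 30 + 472 + 416 + 64 + 523 = 2224
REF1 = 472 / 2224 = 0.2122

21.2%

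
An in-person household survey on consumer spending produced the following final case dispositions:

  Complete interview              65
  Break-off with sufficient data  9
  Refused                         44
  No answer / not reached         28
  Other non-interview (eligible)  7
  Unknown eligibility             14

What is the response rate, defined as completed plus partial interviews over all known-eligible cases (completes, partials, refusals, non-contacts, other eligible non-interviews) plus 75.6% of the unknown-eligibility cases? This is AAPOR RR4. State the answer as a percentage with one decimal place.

45.2%

Num: 65 + 9 = 74
Eligible (known): 65 + 9 + 44 + 28 + 7 = 153
Estimated eligible among unknowns: 0.7560 × 14 = 10.58
Denominator: 153 + 10.58 = 163.58
RR4 = 74 / 163.58 = 0.4524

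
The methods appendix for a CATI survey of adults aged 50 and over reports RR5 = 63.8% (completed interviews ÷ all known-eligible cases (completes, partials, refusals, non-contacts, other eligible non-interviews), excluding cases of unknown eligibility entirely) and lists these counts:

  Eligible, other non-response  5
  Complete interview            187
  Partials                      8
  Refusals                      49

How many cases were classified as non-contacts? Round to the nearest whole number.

RR5 = 187 / D = 0.638
D = 187 / 0.638 = 293.1
Rest of base = 249
non-contacts = 293.1 − 249 ≈ 44

44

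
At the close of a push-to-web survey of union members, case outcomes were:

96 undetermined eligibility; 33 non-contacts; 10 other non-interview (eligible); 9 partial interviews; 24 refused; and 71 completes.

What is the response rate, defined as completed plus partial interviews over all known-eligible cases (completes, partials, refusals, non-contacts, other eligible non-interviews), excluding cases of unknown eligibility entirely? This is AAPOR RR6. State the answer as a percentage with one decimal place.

Numerator: 71 + 9 = 80
Denominator: 71 + 9 + 24 + 33 + 10 = 147
RR6 = 80 / 147 = 0.5442

54.4%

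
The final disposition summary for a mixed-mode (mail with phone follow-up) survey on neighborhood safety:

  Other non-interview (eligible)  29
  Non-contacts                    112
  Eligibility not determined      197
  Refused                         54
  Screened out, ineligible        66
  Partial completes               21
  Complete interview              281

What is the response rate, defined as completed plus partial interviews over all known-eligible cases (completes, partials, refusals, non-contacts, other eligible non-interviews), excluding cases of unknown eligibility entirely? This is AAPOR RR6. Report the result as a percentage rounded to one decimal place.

60.8%

Numerator → 281 + 21 = 302
Base → 281 + 21 + 54 + 112 + 29 = 497
RR6 = 302 / 497 = 0.6076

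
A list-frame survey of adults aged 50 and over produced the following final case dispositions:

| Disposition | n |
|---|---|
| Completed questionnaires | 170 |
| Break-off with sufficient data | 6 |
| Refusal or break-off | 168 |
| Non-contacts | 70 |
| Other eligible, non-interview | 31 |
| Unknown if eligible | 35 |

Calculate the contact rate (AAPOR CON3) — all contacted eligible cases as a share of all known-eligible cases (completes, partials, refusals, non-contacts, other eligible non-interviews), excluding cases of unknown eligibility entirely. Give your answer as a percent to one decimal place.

84.3%

Num = 170 + 6 + 168 + 31 = 375
Base = 170 + 6 + 168 + 70 + 31 = 445
CON3 = 375 / 445 = 0.8427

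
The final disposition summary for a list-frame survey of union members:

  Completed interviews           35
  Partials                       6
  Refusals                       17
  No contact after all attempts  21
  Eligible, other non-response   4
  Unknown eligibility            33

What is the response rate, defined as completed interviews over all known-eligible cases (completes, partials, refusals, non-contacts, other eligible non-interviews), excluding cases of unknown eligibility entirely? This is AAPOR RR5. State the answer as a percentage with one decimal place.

42.2%

Numerator: 35
Denominator: 35 + 6 + 17 + 21 + 4 = 83
RR5 = 35 / 83 = 0.4217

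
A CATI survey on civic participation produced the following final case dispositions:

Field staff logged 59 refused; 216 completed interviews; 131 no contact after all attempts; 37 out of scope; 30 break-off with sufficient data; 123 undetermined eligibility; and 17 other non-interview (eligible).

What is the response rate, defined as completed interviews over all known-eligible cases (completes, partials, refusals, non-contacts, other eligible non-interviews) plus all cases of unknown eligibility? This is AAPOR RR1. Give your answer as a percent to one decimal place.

37.5%

Num: 216
Base: 216 + 30 + 59 + 131 + 17 + 123 = 576
RR1 = 216 / 576 = 0.3750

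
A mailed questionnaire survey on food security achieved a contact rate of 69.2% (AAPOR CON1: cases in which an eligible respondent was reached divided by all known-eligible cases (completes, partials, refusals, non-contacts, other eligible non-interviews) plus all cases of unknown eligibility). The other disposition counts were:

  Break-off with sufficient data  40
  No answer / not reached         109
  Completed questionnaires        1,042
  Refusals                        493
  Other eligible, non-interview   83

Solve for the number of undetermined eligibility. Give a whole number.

Top = 1042 + 40 + 493 + 83 = 1658
CON1 = 1658 / D = 0.692
D = 1658 / 0.692 = 2396.0
Rest of base = 1767
undetermined eligibility = 2396.0 − 1767 ≈ 629

629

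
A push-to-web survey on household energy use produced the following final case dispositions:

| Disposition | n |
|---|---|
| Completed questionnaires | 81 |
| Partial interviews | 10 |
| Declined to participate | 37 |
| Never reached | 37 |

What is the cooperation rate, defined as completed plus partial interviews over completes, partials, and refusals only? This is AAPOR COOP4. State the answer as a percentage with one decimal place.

71.1%

Numerator: 81 + 10 = 91
Base: 81 + 10 + 37 = 128
COOP4 = 91 / 128 = 0.7109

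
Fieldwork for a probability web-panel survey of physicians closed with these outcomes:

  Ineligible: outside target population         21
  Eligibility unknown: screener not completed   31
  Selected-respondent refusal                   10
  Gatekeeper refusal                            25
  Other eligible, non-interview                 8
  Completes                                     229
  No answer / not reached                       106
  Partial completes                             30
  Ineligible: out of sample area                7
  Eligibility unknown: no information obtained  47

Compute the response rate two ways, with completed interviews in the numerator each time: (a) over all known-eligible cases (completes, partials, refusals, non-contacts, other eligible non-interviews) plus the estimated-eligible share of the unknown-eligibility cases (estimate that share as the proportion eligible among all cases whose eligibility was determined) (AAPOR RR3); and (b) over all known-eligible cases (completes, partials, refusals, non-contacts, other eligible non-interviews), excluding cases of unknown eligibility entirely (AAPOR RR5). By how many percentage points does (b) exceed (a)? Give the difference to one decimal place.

Declined to participate = 25 + 10 = 35
Unknown eligibility = 31 + 47 = 78
Screened out, ineligible = 21 + 7 = 28
Num: 229
Known eligible: 229 + 30 + 35 + 106 + 8 = 408
e = 408 / (408 + 28) = 408 / 436 = 0.9358
Eligible share of unknowns: 0.9358 × 78 = 72.99
Denom: 408 + 72.99 = 480.99
RR3 = 229 / 480.99 = 0.4761
Denom: 229 + 30 + 35 + 106 + 8 = 408
RR5 = 229 / 408 = 0.5613
Difference = 56.13 − 47.61 = 8.52 percentage points

8.5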